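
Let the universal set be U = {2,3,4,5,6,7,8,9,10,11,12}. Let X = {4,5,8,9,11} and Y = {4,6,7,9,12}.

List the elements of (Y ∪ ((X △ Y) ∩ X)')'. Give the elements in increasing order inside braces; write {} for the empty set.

X △ Y = {5,6,7,8,11,12}
(X △ Y) ∩ X = {5,8,11}
((X △ Y) ∩ X)' = {2,3,4,6,7,9,10,12}
Y ∪ ((X △ Y) ∩ X)' = {2,3,4,6,7,9,10,12}
(Y ∪ ((X △ Y) ∩ X)')' = {5,8,11}

{5,8,11}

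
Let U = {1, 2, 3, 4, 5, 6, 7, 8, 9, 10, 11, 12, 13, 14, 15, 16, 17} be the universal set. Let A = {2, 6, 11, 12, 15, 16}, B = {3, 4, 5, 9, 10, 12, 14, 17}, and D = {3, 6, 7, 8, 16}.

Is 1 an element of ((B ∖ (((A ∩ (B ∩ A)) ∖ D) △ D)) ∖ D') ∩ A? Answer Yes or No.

1 ∉ B and 1 ∉ A, so 1 ∉ B ∩ A
1 ∉ A and 1 ∉ (B ∩ A), so 1 ∉ A ∩ (B ∩ A)
1 ∉ (A ∩ (B ∩ A)) and 1 ∉ D, so 1 ∉ (A ∩ (B ∩ A)) ∖ D
1 ∉ ((A ∩ (B ∩ A)) ∖ D) and 1 ∉ D, so 1 ∉ ((A ∩ (B ∩ A)) ∖ D) △ D
1 ∉ B and 1 ∉ (((A ∩ (B ∩ A)) ∖ D) △ D), so 1 ∉ B ∖ (((A ∩ (B ∩ A)) ∖ D) △ D)
1 ∉ D, so 1 ∈ D'
1 ∉ (B ∖ (((A ∩ (B ∩ A)) ∖ D) △ D)) and 1 ∈ D', so 1 ∉ (B ∖ (((A ∩ (B ∩ A)) ∖ D) △ D)) ∖ D'
1 ∉ ((B ∖ (((A ∩ (B ∩ A)) ∖ D) △ D)) ∖ D') and 1 ∉ A, so 1 ∉ ((B ∖ (((A ∩ (B ∩ A)) ∖ D) △ D)) ∖ D') ∩ A

No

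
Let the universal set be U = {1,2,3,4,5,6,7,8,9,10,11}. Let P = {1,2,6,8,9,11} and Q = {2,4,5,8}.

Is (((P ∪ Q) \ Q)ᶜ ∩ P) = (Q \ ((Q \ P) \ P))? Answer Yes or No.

P ∪ Q = {1,2,4,5,6,8,9,11}
(P ∪ Q) \ Q = {1,6,9,11}
((P ∪ Q) \ Q)ᶜ = {2,3,4,5,7,8,10}
((P ∪ Q) \ Q)ᶜ ∩ P = {2,8}
Q \ P = {4,5}
(Q \ P) \ P = {4,5}
Q \ ((Q \ P) \ P) = {2,8}
Both equal {2,8}, so ((P ∪ Q) \ Q)ᶜ ∩ P = Q \ ((Q \ P) \ P).

Yes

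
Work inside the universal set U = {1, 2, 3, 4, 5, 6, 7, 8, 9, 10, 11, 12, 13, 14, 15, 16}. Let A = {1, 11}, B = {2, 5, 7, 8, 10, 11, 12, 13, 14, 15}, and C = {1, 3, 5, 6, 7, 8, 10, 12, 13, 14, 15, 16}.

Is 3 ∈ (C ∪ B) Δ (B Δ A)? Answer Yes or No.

Yes

3 ∈ C and 3 ∉ B, so 3 ∈ C ∪ B
3 ∉ B and 3 ∉ A, so 3 ∉ B Δ A
3 ∈ (C ∪ B) and 3 ∉ (B Δ A), so 3 ∈ (C ∪ B) Δ (B Δ A)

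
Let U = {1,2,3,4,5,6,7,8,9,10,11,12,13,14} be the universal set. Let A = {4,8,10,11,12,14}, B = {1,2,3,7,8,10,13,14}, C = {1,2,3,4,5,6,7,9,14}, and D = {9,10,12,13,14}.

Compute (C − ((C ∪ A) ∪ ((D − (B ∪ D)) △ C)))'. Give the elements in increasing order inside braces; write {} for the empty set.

{1,2,3,4,5,6,7,8,9,10,11,12,13,14}

C ∪ A = {1,2,3,4,5,6,7,8,9,10,11,12,14}
B ∪ D = {1,2,3,7,8,9,10,12,13,14}
D − (B ∪ D) = {}
(D − (B ∪ D)) △ C = {1,2,3,4,5,6,7,9,14}
(C ∪ A) ∪ ((D − (B ∪ D)) △ C) = {1,2,3,4,5,6,7,8,9,10,11,12,14}
C − ((C ∪ A) ∪ ((D − (B ∪ D)) △ C)) = {}
(C − ((C ∪ A) ∪ ((D − (B ∪ D)) △ C)))' = {1,2,3,4,5,6,7,8,9,10,11,12,13,14}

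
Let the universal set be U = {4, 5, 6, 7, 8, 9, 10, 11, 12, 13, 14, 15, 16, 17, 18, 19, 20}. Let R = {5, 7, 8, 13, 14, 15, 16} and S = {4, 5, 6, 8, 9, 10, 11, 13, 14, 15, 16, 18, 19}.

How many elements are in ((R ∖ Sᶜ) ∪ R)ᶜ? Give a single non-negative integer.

10

Sᶜ = {7, 12, 17, 20}
R ∖ Sᶜ = {5, 8, 13, 14, 15, 16}
(R ∖ Sᶜ) ∪ R = {5, 7, 8, 13, 14, 15, 16}
((R ∖ Sᶜ) ∪ R)ᶜ = {4, 6, 9, 10, 11, 12, 17, 18, 19, 20}
|((R ∖ Sᶜ) ∪ R)ᶜ| = 10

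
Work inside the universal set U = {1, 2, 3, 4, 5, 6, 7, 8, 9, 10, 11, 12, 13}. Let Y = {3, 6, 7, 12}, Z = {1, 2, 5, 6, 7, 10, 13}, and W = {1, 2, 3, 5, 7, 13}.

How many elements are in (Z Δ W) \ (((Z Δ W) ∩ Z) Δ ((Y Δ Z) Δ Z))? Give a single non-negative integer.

Z Δ W = {3, 6, 10}
(Z Δ W) ∩ Z = {6, 10}
Y Δ Z = {1, 2, 3, 5, 10, 12, 13}
(Y Δ Z) Δ Z = {3, 6, 7, 12}
((Z Δ W) ∩ Z) Δ ((Y Δ Z) Δ Z) = {3, 7, 10, 12}
(Z Δ W) \ (((Z Δ W) ∩ Z) Δ ((Y Δ Z) Δ Z)) = {6}
|(Z Δ W) \ (((Z Δ W) ∩ Z) Δ ((Y Δ Z) Δ Z))| = 1

1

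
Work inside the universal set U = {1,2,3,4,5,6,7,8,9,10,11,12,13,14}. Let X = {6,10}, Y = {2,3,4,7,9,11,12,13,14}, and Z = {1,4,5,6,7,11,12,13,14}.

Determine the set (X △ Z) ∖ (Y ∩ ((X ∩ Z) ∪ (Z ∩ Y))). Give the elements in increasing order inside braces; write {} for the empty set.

{1,5,10}

X △ Z = {1,4,5,7,10,11,12,13,14}
X ∩ Z = {6}
Z ∩ Y = {4,7,11,12,13,14}
(X ∩ Z) ∪ (Z ∩ Y) = {4,6,7,11,12,13,14}
Y ∩ ((X ∩ Z) ∪ (Z ∩ Y)) = {4,7,11,12,13,14}
(X △ Z) ∖ (Y ∩ ((X ∩ Z) ∪ (Z ∩ Y))) = {1,5,10}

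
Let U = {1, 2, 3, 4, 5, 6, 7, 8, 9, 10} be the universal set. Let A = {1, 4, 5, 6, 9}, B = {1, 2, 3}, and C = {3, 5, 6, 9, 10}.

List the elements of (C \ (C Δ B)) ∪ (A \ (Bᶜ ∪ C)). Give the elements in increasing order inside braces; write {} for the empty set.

C Δ B = {1, 2, 5, 6, 9, 10}
C \ (C Δ B) = {3}
Bᶜ = {4, 5, 6, 7, 8, 9, 10}
Bᶜ ∪ C = {3, 4, 5, 6, 7, 8, 9, 10}
A \ (Bᶜ ∪ C) = {1}
(C \ (C Δ B)) ∪ (A \ (Bᶜ ∪ C)) = {1, 3}

{1, 3}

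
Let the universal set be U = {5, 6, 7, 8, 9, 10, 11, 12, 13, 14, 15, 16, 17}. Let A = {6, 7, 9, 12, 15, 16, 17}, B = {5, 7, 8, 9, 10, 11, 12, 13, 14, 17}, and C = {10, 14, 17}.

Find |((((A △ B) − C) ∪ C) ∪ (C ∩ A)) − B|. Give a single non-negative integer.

A △ B = {5, 6, 8, 10, 11, 13, 14, 15, 16}
(A △ B) − C = {5, 6, 8, 11, 13, 15, 16}
((A △ B) − C) ∪ C = {5, 6, 8, 10, 11, 13, 14, 15, 16, 17}
C ∩ A = {17}
(((A △ B) − C) ∪ C) ∪ (C ∩ A) = {5, 6, 8, 10, 11, 13, 14, 15, 16, 17}
((((A △ B) − C) ∪ C) ∪ (C ∩ A)) − B = {6, 15, 16}
|((((A △ B) − C) ∪ C) ∪ (C ∩ A)) − B| = 3

3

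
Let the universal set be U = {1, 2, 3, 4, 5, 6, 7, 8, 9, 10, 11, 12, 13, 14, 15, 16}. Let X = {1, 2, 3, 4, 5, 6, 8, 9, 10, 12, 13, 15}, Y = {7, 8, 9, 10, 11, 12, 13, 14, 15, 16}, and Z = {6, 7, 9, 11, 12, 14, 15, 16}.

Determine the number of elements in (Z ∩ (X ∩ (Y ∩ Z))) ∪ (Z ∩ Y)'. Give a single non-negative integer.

Y ∩ Z = {7, 9, 11, 12, 14, 15, 16}
X ∩ (Y ∩ Z) = {9, 12, 15}
Z ∩ (X ∩ (Y ∩ Z)) = {9, 12, 15}
Z ∩ Y = {7, 9, 11, 12, 14, 15, 16}
(Z ∩ Y)' = {1, 2, 3, 4, 5, 6, 8, 10, 13}
(Z ∩ (X ∩ (Y ∩ Z))) ∪ (Z ∩ Y)' = {1, 2, 3, 4, 5, 6, 8, 9, 10, 12, 13, 15}
|(Z ∩ (X ∩ (Y ∩ Z))) ∪ (Z ∩ Y)'| = 12

12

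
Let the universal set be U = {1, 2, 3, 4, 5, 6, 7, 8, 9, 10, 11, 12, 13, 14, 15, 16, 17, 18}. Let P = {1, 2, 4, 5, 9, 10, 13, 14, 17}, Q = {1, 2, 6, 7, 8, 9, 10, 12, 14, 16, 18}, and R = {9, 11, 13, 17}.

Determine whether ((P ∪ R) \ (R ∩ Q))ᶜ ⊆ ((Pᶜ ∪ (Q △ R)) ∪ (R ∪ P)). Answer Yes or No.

Yes

P ∪ R = {1, 2, 4, 5, 9, 10, 11, 13, 14, 17}
R ∩ Q = {9}
(P ∪ R) \ (R ∩ Q) = {1, 2, 4, 5, 10, 11, 13, 14, 17}
((P ∪ R) \ (R ∩ Q))ᶜ = {3, 6, 7, 8, 9, 12, 15, 16, 18}
Pᶜ = {3, 6, 7, 8, 11, 12, 15, 16, 18}
Q △ R = {1, 2, 6, 7, 8, 10, 11, 12, 13, 14, 16, 17, 18}
Pᶜ ∪ (Q △ R) = {1, 2, 3, 6, 7, 8, 10, 11, 12, 13, 14, 15, 16, 17, 18}
R ∪ P = {1, 2, 4, 5, 9, 10, 11, 13, 14, 17}
(Pᶜ ∪ (Q △ R)) ∪ (R ∪ P) = {1, 2, 3, 4, 5, 6, 7, 8, 9, 10, 11, 12, 13, 14, 15, 16, 17, 18}
Every element of {3, 6, 7, 8, 9, 12, 15, 16, 18} is in {1, 2, 3, 4, 5, 6, 7, 8, 9, 10, 11, 12, 13, 14, 15, 16, 17, 18}, so ((P ∪ R) \ (R ∩ Q))ᶜ ⊆ (Pᶜ ∪ (Q △ R)) ∪ (R ∪ P).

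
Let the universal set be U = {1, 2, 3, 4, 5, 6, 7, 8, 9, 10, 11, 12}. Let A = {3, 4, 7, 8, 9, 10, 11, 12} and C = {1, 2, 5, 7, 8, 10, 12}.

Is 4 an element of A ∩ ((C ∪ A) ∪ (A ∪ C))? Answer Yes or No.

Yes

4 ∉ C and 4 ∈ A, so 4 ∈ C ∪ A
4 ∈ A and 4 ∉ C, so 4 ∈ A ∪ C
4 ∈ (C ∪ A) and 4 ∈ (A ∪ C), so 4 ∈ (C ∪ A) ∪ (A ∪ C)
4 ∈ A and 4 ∈ ((C ∪ A) ∪ (A ∪ C)), so 4 ∈ A ∩ ((C ∪ A) ∪ (A ∪ C))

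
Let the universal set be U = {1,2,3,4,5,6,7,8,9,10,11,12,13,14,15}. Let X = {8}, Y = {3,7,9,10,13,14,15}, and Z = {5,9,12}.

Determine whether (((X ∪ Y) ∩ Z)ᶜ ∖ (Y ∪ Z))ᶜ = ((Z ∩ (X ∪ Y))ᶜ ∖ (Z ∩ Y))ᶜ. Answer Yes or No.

No

X ∪ Y = {3,7,8,9,10,13,14,15}
(X ∪ Y) ∩ Z = {9}
((X ∪ Y) ∩ Z)ᶜ = {1,2,3,4,5,6,7,8,10,11,12,13,14,15}
Y ∪ Z = {3,5,7,9,10,12,13,14,15}
((X ∪ Y) ∩ Z)ᶜ ∖ (Y ∪ Z) = {1,2,4,6,8,11}
(((X ∪ Y) ∩ Z)ᶜ ∖ (Y ∪ Z))ᶜ = {3,5,7,9,10,12,13,14,15}
Z ∩ (X ∪ Y) = {9}
(Z ∩ (X ∪ Y))ᶜ = {1,2,3,4,5,6,7,8,10,11,12,13,14,15}
Z ∩ Y = {9}
(Z ∩ (X ∪ Y))ᶜ ∖ (Z ∩ Y) = {1,2,3,4,5,6,7,8,10,11,12,13,14,15}
((Z ∩ (X ∪ Y))ᶜ ∖ (Z ∩ Y))ᶜ = {9}
3 ∈ (((X ∪ Y) ∩ Z)ᶜ ∖ (Y ∪ Z))ᶜ but 3 ∉ ((Z ∩ (X ∪ Y))ᶜ ∖ (Z ∩ Y))ᶜ, so they differ.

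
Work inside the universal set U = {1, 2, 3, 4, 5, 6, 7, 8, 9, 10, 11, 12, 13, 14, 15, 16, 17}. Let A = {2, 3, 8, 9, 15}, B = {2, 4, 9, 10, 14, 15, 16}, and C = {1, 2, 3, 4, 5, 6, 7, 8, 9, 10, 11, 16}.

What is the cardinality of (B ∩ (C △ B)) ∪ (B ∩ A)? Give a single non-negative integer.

4

C △ B = {1, 3, 5, 6, 7, 8, 11, 14, 15}
B ∩ (C △ B) = {14, 15}
B ∩ A = {2, 9, 15}
(B ∩ (C △ B)) ∪ (B ∩ A) = {2, 9, 14, 15}
|(B ∩ (C △ B)) ∪ (B ∩ A)| = 4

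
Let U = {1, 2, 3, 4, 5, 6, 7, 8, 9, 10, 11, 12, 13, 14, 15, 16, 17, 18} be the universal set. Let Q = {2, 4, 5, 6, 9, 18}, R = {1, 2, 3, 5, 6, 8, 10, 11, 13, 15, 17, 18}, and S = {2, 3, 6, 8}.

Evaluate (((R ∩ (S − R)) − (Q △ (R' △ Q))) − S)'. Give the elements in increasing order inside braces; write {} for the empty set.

{1, 2, 3, 4, 5, 6, 7, 8, 9, 10, 11, 12, 13, 14, 15, 16, 17, 18}

S − R = {}
R ∩ (S − R) = {}
R' = {4, 7, 9, 12, 14, 16}
R' △ Q = {2, 5, 6, 7, 12, 14, 16, 18}
Q △ (R' △ Q) = {4, 7, 9, 12, 14, 16}
(R ∩ (S − R)) − (Q △ (R' △ Q)) = {}
((R ∩ (S − R)) − (Q △ (R' △ Q))) − S = {}
(((R ∩ (S − R)) − (Q △ (R' △ Q))) − S)' = {1, 2, 3, 4, 5, 6, 7, 8, 9, 10, 11, 12, 13, 14, 15, 16, 17, 18}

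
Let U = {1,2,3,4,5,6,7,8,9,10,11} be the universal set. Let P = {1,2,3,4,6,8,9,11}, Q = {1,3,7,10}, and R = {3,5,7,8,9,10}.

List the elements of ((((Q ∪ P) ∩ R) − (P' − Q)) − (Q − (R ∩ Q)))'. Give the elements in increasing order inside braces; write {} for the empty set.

Q ∪ P = {1,2,3,4,6,7,8,9,10,11}
(Q ∪ P) ∩ R = {3,7,8,9,10}
P' = {5,7,10}
P' − Q = {5}
((Q ∪ P) ∩ R) − (P' − Q) = {3,7,8,9,10}
R ∩ Q = {3,7,10}
Q − (R ∩ Q) = {1}
(((Q ∪ P) ∩ R) − (P' − Q)) − (Q − (R ∩ Q)) = {3,7,8,9,10}
((((Q ∪ P) ∩ R) − (P' − Q)) − (Q − (R ∩ Q)))' = {1,2,4,5,6,11}

{1,2,4,5,6,11}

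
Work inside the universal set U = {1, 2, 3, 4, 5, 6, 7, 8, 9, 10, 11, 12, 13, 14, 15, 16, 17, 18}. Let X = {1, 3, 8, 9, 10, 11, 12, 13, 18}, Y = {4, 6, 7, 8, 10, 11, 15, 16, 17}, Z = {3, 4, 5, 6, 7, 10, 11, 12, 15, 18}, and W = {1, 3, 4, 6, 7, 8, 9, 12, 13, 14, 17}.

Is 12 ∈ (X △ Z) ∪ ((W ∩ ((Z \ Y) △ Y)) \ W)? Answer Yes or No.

No

12 ∈ X and 12 ∈ Z, so 12 ∉ X △ Z
12 ∈ Z and 12 ∉ Y, so 12 ∈ Z \ Y
12 ∈ (Z \ Y) and 12 ∉ Y, so 12 ∈ (Z \ Y) △ Y
12 ∈ W and 12 ∈ ((Z \ Y) △ Y), so 12 ∈ W ∩ ((Z \ Y) △ Y)
12 ∈ (W ∩ ((Z \ Y) △ Y)) and 12 ∈ W, so 12 ∉ (W ∩ ((Z \ Y) △ Y)) \ W
12 ∉ (X △ Z) and 12 ∉ ((W ∩ ((Z \ Y) △ Y)) \ W), so 12 ∉ (X △ Z) ∪ ((W ∩ ((Z \ Y) △ Y)) \ W)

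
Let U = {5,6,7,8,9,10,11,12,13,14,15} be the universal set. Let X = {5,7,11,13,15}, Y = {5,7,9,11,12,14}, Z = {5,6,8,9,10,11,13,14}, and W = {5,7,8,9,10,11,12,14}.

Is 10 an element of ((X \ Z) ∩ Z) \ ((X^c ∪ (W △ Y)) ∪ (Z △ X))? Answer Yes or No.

No

10 ∉ X and 10 ∈ Z, so 10 ∉ X \ Z
10 ∉ (X \ Z) and 10 ∈ Z, so 10 ∉ (X \ Z) ∩ Z
10 ∉ X, so 10 ∈ X^c
10 ∈ W and 10 ∉ Y, so 10 ∈ W △ Y
10 ∈ X^c and 10 ∈ (W △ Y), so 10 ∈ X^c ∪ (W △ Y)
10 ∈ Z and 10 ∉ X, so 10 ∈ Z △ X
10 ∈ (X^c ∪ (W △ Y)) and 10 ∈ (Z △ X), so 10 ∈ (X^c ∪ (W △ Y)) ∪ (Z △ X)
10 ∉ ((X \ Z) ∩ Z) and 10 ∈ ((X^c ∪ (W △ Y)) ∪ (Z △ X)), so 10 ∉ ((X \ Z) ∩ Z) \ ((X^c ∪ (W △ Y)) ∪ (Z △ X))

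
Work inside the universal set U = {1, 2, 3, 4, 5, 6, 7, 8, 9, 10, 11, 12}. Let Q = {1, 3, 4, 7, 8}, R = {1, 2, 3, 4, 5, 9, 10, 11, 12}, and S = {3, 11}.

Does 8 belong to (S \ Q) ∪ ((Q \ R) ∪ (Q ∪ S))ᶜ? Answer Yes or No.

8 ∉ S and 8 ∈ Q, so 8 ∉ S \ Q
8 ∈ Q and 8 ∉ R, so 8 ∈ Q \ R
8 ∈ Q and 8 ∉ S, so 8 ∈ Q ∪ S
8 ∈ (Q \ R) and 8 ∈ (Q ∪ S), so 8 ∈ (Q \ R) ∪ (Q ∪ S)
8 ∉ ((Q \ R) ∪ (Q ∪ S))ᶜ since 8 ∈ ((Q \ R) ∪ (Q ∪ S))
8 ∉ (S \ Q) and 8 ∉ ((Q \ R) ∪ (Q ∪ S))ᶜ, so 8 ∉ (S \ Q) ∪ ((Q \ R) ∪ (Q ∪ S))ᶜ

No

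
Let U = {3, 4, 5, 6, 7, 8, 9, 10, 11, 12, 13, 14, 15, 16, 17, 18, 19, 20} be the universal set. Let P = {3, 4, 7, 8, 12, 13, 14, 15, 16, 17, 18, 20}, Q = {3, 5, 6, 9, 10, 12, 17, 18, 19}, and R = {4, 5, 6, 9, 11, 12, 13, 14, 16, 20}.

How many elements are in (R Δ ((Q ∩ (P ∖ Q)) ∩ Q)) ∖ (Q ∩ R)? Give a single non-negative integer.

6

P ∖ Q = {4, 7, 8, 13, 14, 15, 16, 20}
Q ∩ (P ∖ Q) = {}
(Q ∩ (P ∖ Q)) ∩ Q = {}
R Δ ((Q ∩ (P ∖ Q)) ∩ Q) = {4, 5, 6, 9, 11, 12, 13, 14, 16, 20}
Q ∩ R = {5, 6, 9, 12}
(R Δ ((Q ∩ (P ∖ Q)) ∩ Q)) ∖ (Q ∩ R) = {4, 11, 13, 14, 16, 20}
|(R Δ ((Q ∩ (P ∖ Q)) ∩ Q)) ∖ (Q ∩ R)| = 6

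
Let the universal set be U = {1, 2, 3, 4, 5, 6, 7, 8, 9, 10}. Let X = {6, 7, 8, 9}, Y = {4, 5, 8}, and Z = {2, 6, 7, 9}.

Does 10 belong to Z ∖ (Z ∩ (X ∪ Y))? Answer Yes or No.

No

10 ∉ X and 10 ∉ Y, so 10 ∉ X ∪ Y
10 ∉ Z and 10 ∉ (X ∪ Y), so 10 ∉ Z ∩ (X ∪ Y)
10 ∉ Z and 10 ∉ (Z ∩ (X ∪ Y)), so 10 ∉ Z ∖ (Z ∩ (X ∪ Y))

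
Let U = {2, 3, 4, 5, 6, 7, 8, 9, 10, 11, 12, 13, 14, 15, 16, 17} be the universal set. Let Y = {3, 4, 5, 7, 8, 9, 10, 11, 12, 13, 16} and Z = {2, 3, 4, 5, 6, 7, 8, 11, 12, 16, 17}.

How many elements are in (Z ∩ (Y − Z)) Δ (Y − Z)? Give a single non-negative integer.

Y − Z = {9, 10, 13}
Z ∩ (Y − Z) = {}
(Z ∩ (Y − Z)) Δ (Y − Z) = {9, 10, 13}
|(Z ∩ (Y − Z)) Δ (Y − Z)| = 3

3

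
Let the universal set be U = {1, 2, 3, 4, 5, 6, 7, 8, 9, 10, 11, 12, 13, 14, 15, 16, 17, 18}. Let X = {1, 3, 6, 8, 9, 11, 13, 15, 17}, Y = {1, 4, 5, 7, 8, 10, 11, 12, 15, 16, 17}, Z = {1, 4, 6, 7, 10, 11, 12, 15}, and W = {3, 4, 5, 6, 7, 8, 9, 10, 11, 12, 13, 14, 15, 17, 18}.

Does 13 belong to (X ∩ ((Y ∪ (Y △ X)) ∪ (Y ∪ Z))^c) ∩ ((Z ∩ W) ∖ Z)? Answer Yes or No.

13 ∉ Y and 13 ∈ X, so 13 ∈ Y △ X
13 ∉ Y and 13 ∈ (Y △ X), so 13 ∈ Y ∪ (Y △ X)
13 ∉ Y and 13 ∉ Z, so 13 ∉ Y ∪ Z
13 ∈ (Y ∪ (Y △ X)) and 13 ∉ (Y ∪ Z), so 13 ∈ (Y ∪ (Y △ X)) ∪ (Y ∪ Z)
13 ∉ ((Y ∪ (Y △ X)) ∪ (Y ∪ Z))^c since 13 ∈ ((Y ∪ (Y △ X)) ∪ (Y ∪ Z))
13 ∈ X and 13 ∉ ((Y ∪ (Y △ X)) ∪ (Y ∪ Z))^c, so 13 ∉ X ∩ ((Y ∪ (Y △ X)) ∪ (Y ∪ Z))^c
13 ∉ Z and 13 ∈ W, so 13 ∉ Z ∩ W
13 ∉ (Z ∩ W) and 13 ∉ Z, so 13 ∉ (Z ∩ W) ∖ Z
13 ∉ (X ∩ ((Y ∪ (Y △ X)) ∪ (Y ∪ Z))^c) and 13 ∉ ((Z ∩ W) ∖ Z), so 13 ∉ (X ∩ ((Y ∪ (Y △ X)) ∪ (Y ∪ Z))^c) ∩ ((Z ∩ W) ∖ Z)

No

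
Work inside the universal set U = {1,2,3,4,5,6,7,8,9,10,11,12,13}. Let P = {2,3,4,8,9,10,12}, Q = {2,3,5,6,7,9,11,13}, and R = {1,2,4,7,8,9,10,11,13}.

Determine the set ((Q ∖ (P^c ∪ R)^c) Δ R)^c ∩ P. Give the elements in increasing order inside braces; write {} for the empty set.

P^c = {1,5,6,7,11,13}
P^c ∪ R = {1,2,4,5,6,7,8,9,10,11,13}
(P^c ∪ R)^c = {3,12}
Q ∖ (P^c ∪ R)^c = {2,5,6,7,9,11,13}
(Q ∖ (P^c ∪ R)^c) Δ R = {1,4,5,6,8,10}
((Q ∖ (P^c ∪ R)^c) Δ R)^c = {2,3,7,9,11,12,13}
((Q ∖ (P^c ∪ R)^c) Δ R)^c ∩ P = {2,3,9,12}

{2,3,9,12}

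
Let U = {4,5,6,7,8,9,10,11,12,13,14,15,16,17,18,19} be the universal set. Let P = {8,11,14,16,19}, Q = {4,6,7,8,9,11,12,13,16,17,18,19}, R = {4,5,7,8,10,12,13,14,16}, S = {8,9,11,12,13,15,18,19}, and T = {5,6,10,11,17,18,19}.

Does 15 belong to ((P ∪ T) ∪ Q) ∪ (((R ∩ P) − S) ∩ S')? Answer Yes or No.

No

15 ∉ P and 15 ∉ T, so 15 ∉ P ∪ T
15 ∉ (P ∪ T) and 15 ∉ Q, so 15 ∉ (P ∪ T) ∪ Q
15 ∉ R and 15 ∉ P, so 15 ∉ R ∩ P
15 ∉ (R ∩ P) and 15 ∈ S, so 15 ∉ (R ∩ P) − S
15 ∈ S, so 15 ∉ S'
15 ∉ ((R ∩ P) − S) and 15 ∉ S', so 15 ∉ ((R ∩ P) − S) ∩ S'
15 ∉ ((P ∪ T) ∪ Q) and 15 ∉ (((R ∩ P) − S) ∩ S'), so 15 ∉ ((P ∪ T) ∪ Q) ∪ (((R ∩ P) − S) ∩ S')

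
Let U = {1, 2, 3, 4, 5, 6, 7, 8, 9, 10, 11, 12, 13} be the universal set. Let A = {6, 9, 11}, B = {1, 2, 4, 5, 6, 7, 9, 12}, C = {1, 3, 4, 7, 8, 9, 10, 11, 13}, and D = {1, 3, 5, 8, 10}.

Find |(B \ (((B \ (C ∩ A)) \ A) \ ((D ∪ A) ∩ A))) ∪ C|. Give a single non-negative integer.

10

C ∩ A = {9, 11}
B \ (C ∩ A) = {1, 2, 4, 5, 6, 7, 12}
(B \ (C ∩ A)) \ A = {1, 2, 4, 5, 7, 12}
D ∪ A = {1, 3, 5, 6, 8, 9, 10, 11}
(D ∪ A) ∩ A = {6, 9, 11}
((B \ (C ∩ A)) \ A) \ ((D ∪ A) ∩ A) = {1, 2, 4, 5, 7, 12}
B \ (((B \ (C ∩ A)) \ A) \ ((D ∪ A) ∩ A)) = {6, 9}
(B \ (((B \ (C ∩ A)) \ A) \ ((D ∪ A) ∩ A))) ∪ C = {1, 3, 4, 6, 7, 8, 9, 10, 11, 13}
|(B \ (((B \ (C ∩ A)) \ A) \ ((D ∪ A) ∩ A))) ∪ C| = 10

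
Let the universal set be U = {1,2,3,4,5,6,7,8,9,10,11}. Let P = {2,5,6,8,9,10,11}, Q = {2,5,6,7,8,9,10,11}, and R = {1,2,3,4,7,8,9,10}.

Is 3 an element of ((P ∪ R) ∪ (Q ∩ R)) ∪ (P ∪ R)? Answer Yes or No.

Yes

3 ∉ P and 3 ∈ R, so 3 ∈ P ∪ R
3 ∉ Q and 3 ∈ R, so 3 ∉ Q ∩ R
3 ∈ (P ∪ R) and 3 ∉ (Q ∩ R), so 3 ∈ (P ∪ R) ∪ (Q ∩ R)
3 ∉ P and 3 ∈ R, so 3 ∈ P ∪ R
3 ∈ ((P ∪ R) ∪ (Q ∩ R)) and 3 ∈ (P ∪ R), so 3 ∈ ((P ∪ R) ∪ (Q ∩ R)) ∪ (P ∪ R)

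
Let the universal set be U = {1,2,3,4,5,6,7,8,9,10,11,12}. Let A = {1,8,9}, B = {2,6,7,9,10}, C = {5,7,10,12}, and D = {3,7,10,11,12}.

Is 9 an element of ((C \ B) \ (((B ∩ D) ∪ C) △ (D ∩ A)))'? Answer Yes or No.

Yes

9 ∉ C and 9 ∈ B, so 9 ∉ C \ B
9 ∈ B and 9 ∉ D, so 9 ∉ B ∩ D
9 ∉ (B ∩ D) and 9 ∉ C, so 9 ∉ (B ∩ D) ∪ C
9 ∉ D and 9 ∈ A, so 9 ∉ D ∩ A
9 ∉ ((B ∩ D) ∪ C) and 9 ∉ (D ∩ A), so 9 ∉ ((B ∩ D) ∪ C) △ (D ∩ A)
9 ∉ (C \ B) and 9 ∉ (((B ∩ D) ∪ C) △ (D ∩ A)), so 9 ∉ (C \ B) \ (((B ∩ D) ∪ C) △ (D ∩ A))
9 ∈ ((C \ B) \ (((B ∩ D) ∪ C) △ (D ∩ A)))' since 9 ∉ ((C \ B) \ (((B ∩ D) ∪ C) △ (D ∩ A)))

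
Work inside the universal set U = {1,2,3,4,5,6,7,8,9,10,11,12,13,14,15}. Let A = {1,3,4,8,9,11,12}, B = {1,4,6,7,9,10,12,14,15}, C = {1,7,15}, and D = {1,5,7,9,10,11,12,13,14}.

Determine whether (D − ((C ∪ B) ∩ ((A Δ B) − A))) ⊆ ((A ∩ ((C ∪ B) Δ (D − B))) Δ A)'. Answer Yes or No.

C ∪ B = {1,4,6,7,9,10,12,14,15}
A Δ B = {3,6,7,8,10,11,14,15}
(A Δ B) − A = {6,7,10,14,15}
(C ∪ B) ∩ ((A Δ B) − A) = {6,7,10,14,15}
D − ((C ∪ B) ∩ ((A Δ B) − A)) = {1,5,9,11,12,13}
D − B = {5,11,13}
(C ∪ B) Δ (D − B) = {1,4,5,6,7,9,10,11,12,13,14,15}
A ∩ ((C ∪ B) Δ (D − B)) = {1,4,9,11,12}
(A ∩ ((C ∪ B) Δ (D − B))) Δ A = {3,8}
((A ∩ ((C ∪ B) Δ (D − B))) Δ A)' = {1,2,4,5,6,7,9,10,11,12,13,14,15}
Every element of {1,5,9,11,12,13} is in {1,2,4,5,6,7,9,10,11,12,13,14,15}, so D − ((C ∪ B) ∩ ((A Δ B) − A)) ⊆ ((A ∩ ((C ∪ B) Δ (D − B))) Δ A)'.

Yes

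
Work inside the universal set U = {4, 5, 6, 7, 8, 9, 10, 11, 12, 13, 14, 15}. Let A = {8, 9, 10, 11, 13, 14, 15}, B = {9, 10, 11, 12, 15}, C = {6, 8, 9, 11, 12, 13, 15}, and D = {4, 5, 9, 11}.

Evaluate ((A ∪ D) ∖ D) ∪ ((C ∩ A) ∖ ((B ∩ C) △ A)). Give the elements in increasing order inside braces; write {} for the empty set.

{8, 9, 10, 11, 13, 14, 15}

A ∪ D = {4, 5, 8, 9, 10, 11, 13, 14, 15}
(A ∪ D) ∖ D = {8, 10, 13, 14, 15}
C ∩ A = {8, 9, 11, 13, 15}
B ∩ C = {9, 11, 12, 15}
(B ∩ C) △ A = {8, 10, 12, 13, 14}
(C ∩ A) ∖ ((B ∩ C) △ A) = {9, 11, 15}
((A ∪ D) ∖ D) ∪ ((C ∩ A) ∖ ((B ∩ C) △ A)) = {8, 9, 10, 11, 13, 14, 15}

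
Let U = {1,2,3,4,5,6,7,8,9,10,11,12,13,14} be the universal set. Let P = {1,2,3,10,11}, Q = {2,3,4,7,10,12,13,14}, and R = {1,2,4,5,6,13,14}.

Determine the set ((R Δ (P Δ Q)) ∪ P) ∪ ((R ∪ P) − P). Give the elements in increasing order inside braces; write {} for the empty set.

P Δ Q = {1,4,7,11,12,13,14}
R Δ (P Δ Q) = {2,5,6,7,11,12}
(R Δ (P Δ Q)) ∪ P = {1,2,3,5,6,7,10,11,12}
R ∪ P = {1,2,3,4,5,6,10,11,13,14}
(R ∪ P) − P = {4,5,6,13,14}
((R Δ (P Δ Q)) ∪ P) ∪ ((R ∪ P) − P) = {1,2,3,4,5,6,7,10,11,12,13,14}

{1,2,3,4,5,6,7,10,11,12,13,14}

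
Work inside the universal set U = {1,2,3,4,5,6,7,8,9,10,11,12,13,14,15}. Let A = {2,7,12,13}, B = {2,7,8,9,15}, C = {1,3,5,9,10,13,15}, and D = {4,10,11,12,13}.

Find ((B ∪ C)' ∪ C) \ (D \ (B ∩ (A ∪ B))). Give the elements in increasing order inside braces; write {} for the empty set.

B ∪ C = {1,2,3,5,7,8,9,10,13,15}
(B ∪ C)' = {4,6,11,12,14}
(B ∪ C)' ∪ C = {1,3,4,5,6,9,10,11,12,13,14,15}
A ∪ B = {2,7,8,9,12,13,15}
B ∩ (A ∪ B) = {2,7,8,9,15}
D \ (B ∩ (A ∪ B)) = {4,10,11,12,13}
((B ∪ C)' ∪ C) \ (D \ (B ∩ (A ∪ B))) = {1,3,5,6,9,14,15}

{1,3,5,6,9,14,15}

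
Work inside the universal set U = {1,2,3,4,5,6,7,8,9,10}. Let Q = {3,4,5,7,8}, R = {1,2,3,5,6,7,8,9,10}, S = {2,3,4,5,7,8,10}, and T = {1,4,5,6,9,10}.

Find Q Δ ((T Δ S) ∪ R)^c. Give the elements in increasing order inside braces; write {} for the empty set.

T Δ S = {1,2,3,6,7,8,9}
(T Δ S) ∪ R = {1,2,3,5,6,7,8,9,10}
((T Δ S) ∪ R)^c = {4}
Q Δ ((T Δ S) ∪ R)^c = {3,5,7,8}

{3,5,7,8}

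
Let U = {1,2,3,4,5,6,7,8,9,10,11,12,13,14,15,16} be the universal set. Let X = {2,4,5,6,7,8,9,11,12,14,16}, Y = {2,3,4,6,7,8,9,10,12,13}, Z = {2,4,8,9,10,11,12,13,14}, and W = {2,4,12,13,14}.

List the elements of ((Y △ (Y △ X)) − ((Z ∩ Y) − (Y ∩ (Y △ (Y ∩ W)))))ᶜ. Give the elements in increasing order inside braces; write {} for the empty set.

Y △ X = {3,5,10,11,13,14,16}
Y △ (Y △ X) = {2,4,5,6,7,8,9,11,12,14,16}
Z ∩ Y = {2,4,8,9,10,12,13}
Y ∩ W = {2,4,12,13}
Y △ (Y ∩ W) = {3,6,7,8,9,10}
Y ∩ (Y △ (Y ∩ W)) = {3,6,7,8,9,10}
(Z ∩ Y) − (Y ∩ (Y △ (Y ∩ W))) = {2,4,12,13}
(Y △ (Y △ X)) − ((Z ∩ Y) − (Y ∩ (Y △ (Y ∩ W)))) = {5,6,7,8,9,11,14,16}
((Y △ (Y △ X)) − ((Z ∩ Y) − (Y ∩ (Y △ (Y ∩ W)))))ᶜ = {1,2,3,4,10,12,13,15}

{1,2,3,4,10,12,13,15}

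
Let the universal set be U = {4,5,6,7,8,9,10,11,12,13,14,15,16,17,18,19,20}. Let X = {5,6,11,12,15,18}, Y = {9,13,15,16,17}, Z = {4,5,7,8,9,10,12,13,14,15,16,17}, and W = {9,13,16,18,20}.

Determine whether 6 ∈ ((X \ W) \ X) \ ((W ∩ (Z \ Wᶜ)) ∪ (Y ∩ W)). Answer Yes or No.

6 ∈ X and 6 ∉ W, so 6 ∈ X \ W
6 ∈ (X \ W) and 6 ∈ X, so 6 ∉ (X \ W) \ X
6 ∉ W, so 6 ∈ Wᶜ
6 ∉ Z and 6 ∈ Wᶜ, so 6 ∉ Z \ Wᶜ
6 ∉ W and 6 ∉ (Z \ Wᶜ), so 6 ∉ W ∩ (Z \ Wᶜ)
6 ∉ Y and 6 ∉ W, so 6 ∉ Y ∩ W
6 ∉ (W ∩ (Z \ Wᶜ)) and 6 ∉ (Y ∩ W), so 6 ∉ (W ∩ (Z \ Wᶜ)) ∪ (Y ∩ W)
6 ∉ ((X \ W) \ X) and 6 ∉ ((W ∩ (Z \ Wᶜ)) ∪ (Y ∩ W)), so 6 ∉ ((X \ W) \ X) \ ((W ∩ (Z \ Wᶜ)) ∪ (Y ∩ W))

No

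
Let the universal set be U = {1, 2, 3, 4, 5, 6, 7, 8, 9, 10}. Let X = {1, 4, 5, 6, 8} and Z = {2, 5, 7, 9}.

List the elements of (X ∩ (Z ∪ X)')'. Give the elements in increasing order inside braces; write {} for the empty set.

Z ∪ X = {1, 2, 4, 5, 6, 7, 8, 9}
(Z ∪ X)' = {3, 10}
X ∩ (Z ∪ X)' = {}
(X ∩ (Z ∪ X)')' = {1, 2, 3, 4, 5, 6, 7, 8, 9, 10}

{1, 2, 3, 4, 5, 6, 7, 8, 9, 10}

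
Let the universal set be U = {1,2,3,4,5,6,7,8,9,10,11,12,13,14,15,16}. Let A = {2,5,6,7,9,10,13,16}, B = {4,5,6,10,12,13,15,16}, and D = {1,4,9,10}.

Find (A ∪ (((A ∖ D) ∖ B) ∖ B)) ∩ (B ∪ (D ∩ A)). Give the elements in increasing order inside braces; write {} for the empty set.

{5,6,9,10,13,16}

A ∖ D = {2,5,6,7,13,16}
(A ∖ D) ∖ B = {2,7}
((A ∖ D) ∖ B) ∖ B = {2,7}
A ∪ (((A ∖ D) ∖ B) ∖ B) = {2,5,6,7,9,10,13,16}
D ∩ A = {9,10}
B ∪ (D ∩ A) = {4,5,6,9,10,12,13,15,16}
(A ∪ (((A ∖ D) ∖ B) ∖ B)) ∩ (B ∪ (D ∩ A)) = {5,6,9,10,13,16}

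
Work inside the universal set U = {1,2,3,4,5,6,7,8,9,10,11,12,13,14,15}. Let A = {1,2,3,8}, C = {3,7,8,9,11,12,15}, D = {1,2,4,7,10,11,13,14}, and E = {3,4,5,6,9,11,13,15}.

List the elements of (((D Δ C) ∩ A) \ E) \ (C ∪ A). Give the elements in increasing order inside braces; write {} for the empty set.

D Δ C = {1,2,3,4,8,9,10,12,13,14,15}
(D Δ C) ∩ A = {1,2,3,8}
((D Δ C) ∩ A) \ E = {1,2,8}
C ∪ A = {1,2,3,7,8,9,11,12,15}
(((D Δ C) ∩ A) \ E) \ (C ∪ A) = {}

{}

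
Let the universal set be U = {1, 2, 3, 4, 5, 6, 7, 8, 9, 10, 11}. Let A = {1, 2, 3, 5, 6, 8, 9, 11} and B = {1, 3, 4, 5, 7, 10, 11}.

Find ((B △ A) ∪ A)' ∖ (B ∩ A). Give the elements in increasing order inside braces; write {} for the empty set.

{}

B △ A = {2, 4, 6, 7, 8, 9, 10}
(B △ A) ∪ A = {1, 2, 3, 4, 5, 6, 7, 8, 9, 10, 11}
((B △ A) ∪ A)' = {}
B ∩ A = {1, 3, 5, 11}
((B △ A) ∪ A)' ∖ (B ∩ A) = {}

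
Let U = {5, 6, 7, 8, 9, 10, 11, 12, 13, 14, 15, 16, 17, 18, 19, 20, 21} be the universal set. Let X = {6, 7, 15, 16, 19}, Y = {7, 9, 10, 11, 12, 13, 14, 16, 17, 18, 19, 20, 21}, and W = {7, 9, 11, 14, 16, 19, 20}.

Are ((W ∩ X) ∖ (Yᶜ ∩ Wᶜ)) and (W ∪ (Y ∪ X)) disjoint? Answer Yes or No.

No

W ∩ X = {7, 16, 19}
Yᶜ = {5, 6, 8, 15}
Wᶜ = {5, 6, 8, 10, 12, 13, 15, 17, 18, 21}
Yᶜ ∩ Wᶜ = {5, 6, 8, 15}
(W ∩ X) ∖ (Yᶜ ∩ Wᶜ) = {7, 16, 19}
Y ∪ X = {6, 7, 9, 10, 11, 12, 13, 14, 15, 16, 17, 18, 19, 20, 21}
W ∪ (Y ∪ X) = {6, 7, 9, 10, 11, 12, 13, 14, 15, 16, 17, 18, 19, 20, 21}
7 lies in both, so they are not disjoint.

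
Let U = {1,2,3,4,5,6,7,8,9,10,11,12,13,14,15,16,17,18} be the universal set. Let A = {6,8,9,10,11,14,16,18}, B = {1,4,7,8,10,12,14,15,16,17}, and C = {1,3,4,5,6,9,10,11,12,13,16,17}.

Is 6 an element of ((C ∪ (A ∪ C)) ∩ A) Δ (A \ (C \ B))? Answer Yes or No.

Yes

6 ∈ A and 6 ∈ C, so 6 ∈ A ∪ C
6 ∈ C and 6 ∈ (A ∪ C), so 6 ∈ C ∪ (A ∪ C)
6 ∈ (C ∪ (A ∪ C)) and 6 ∈ A, so 6 ∈ (C ∪ (A ∪ C)) ∩ A
6 ∈ C and 6 ∉ B, so 6 ∈ C \ B
6 ∈ A and 6 ∈ (C \ B), so 6 ∉ A \ (C \ B)
6 ∈ ((C ∪ (A ∪ C)) ∩ A) and 6 ∉ (A \ (C \ B)), so 6 ∈ ((C ∪ (A ∪ C)) ∩ A) Δ (A \ (C \ B))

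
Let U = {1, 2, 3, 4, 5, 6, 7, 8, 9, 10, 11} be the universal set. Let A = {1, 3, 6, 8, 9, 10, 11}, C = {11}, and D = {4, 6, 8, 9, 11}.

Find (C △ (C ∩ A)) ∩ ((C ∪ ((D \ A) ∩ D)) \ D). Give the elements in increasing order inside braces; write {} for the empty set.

C ∩ A = {11}
C △ (C ∩ A) = {}
D \ A = {4}
(D \ A) ∩ D = {4}
C ∪ ((D \ A) ∩ D) = {4, 11}
(C ∪ ((D \ A) ∩ D)) \ D = {}
(C △ (C ∩ A)) ∩ ((C ∪ ((D \ A) ∩ D)) \ D) = {}

{}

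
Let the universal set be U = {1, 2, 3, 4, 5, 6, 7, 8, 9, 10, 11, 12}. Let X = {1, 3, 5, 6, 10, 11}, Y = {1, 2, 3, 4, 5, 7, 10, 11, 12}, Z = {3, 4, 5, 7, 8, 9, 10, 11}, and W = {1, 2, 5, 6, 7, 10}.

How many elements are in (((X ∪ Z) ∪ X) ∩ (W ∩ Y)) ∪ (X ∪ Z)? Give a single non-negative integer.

X ∪ Z = {1, 3, 4, 5, 6, 7, 8, 9, 10, 11}
(X ∪ Z) ∪ X = {1, 3, 4, 5, 6, 7, 8, 9, 10, 11}
W ∩ Y = {1, 2, 5, 7, 10}
((X ∪ Z) ∪ X) ∩ (W ∩ Y) = {1, 5, 7, 10}
(((X ∪ Z) ∪ X) ∩ (W ∩ Y)) ∪ (X ∪ Z) = {1, 3, 4, 5, 6, 7, 8, 9, 10, 11}
|(((X ∪ Z) ∪ X) ∩ (W ∩ Y)) ∪ (X ∪ Z)| = 10

10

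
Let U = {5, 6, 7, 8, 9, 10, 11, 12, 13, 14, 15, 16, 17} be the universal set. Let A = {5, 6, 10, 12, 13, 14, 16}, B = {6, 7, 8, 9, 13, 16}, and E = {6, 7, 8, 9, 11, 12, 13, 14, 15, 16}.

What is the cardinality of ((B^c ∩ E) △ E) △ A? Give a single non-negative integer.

B^c = {5, 10, 11, 12, 14, 15, 17}
B^c ∩ E = {11, 12, 14, 15}
(B^c ∩ E) △ E = {6, 7, 8, 9, 13, 16}
((B^c ∩ E) △ E) △ A = {5, 7, 8, 9, 10, 12, 14}
|((B^c ∩ E) △ E) △ A| = 7

7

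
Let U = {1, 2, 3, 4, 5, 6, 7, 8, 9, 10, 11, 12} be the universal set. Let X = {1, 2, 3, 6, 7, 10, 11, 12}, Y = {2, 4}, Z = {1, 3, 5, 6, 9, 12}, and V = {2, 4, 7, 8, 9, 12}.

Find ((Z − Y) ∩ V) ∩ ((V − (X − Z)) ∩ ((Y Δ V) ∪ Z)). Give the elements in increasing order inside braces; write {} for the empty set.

Z − Y = {1, 3, 5, 6, 9, 12}
(Z − Y) ∩ V = {9, 12}
X − Z = {2, 7, 10, 11}
V − (X − Z) = {4, 8, 9, 12}
Y Δ V = {7, 8, 9, 12}
(Y Δ V) ∪ Z = {1, 3, 5, 6, 7, 8, 9, 12}
(V − (X − Z)) ∩ ((Y Δ V) ∪ Z) = {8, 9, 12}
((Z − Y) ∩ V) ∩ ((V − (X − Z)) ∩ ((Y Δ V) ∪ Z)) = {9, 12}

{9, 12}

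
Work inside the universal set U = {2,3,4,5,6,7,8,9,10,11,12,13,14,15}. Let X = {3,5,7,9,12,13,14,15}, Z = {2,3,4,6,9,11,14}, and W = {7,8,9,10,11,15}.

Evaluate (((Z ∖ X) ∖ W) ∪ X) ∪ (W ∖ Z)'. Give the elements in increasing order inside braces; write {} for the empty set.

{2,3,4,5,6,7,9,11,12,13,14,15}

Z ∖ X = {2,4,6,11}
(Z ∖ X) ∖ W = {2,4,6}
((Z ∖ X) ∖ W) ∪ X = {2,3,4,5,6,7,9,12,13,14,15}
W ∖ Z = {7,8,10,15}
(W ∖ Z)' = {2,3,4,5,6,9,11,12,13,14}
(((Z ∖ X) ∖ W) ∪ X) ∪ (W ∖ Z)' = {2,3,4,5,6,7,9,11,12,13,14,15}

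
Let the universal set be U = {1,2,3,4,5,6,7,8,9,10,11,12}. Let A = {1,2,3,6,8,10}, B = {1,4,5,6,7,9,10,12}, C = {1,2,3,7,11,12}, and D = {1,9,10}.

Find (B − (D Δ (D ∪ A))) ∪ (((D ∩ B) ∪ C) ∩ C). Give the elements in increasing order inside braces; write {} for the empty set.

{1,2,3,4,5,7,9,10,11,12}

D ∪ A = {1,2,3,6,8,9,10}
D Δ (D ∪ A) = {2,3,6,8}
B − (D Δ (D ∪ A)) = {1,4,5,7,9,10,12}
D ∩ B = {1,9,10}
(D ∩ B) ∪ C = {1,2,3,7,9,10,11,12}
((D ∩ B) ∪ C) ∩ C = {1,2,3,7,11,12}
(B − (D Δ (D ∪ A))) ∪ (((D ∩ B) ∪ C) ∩ C) = {1,2,3,4,5,7,9,10,11,12}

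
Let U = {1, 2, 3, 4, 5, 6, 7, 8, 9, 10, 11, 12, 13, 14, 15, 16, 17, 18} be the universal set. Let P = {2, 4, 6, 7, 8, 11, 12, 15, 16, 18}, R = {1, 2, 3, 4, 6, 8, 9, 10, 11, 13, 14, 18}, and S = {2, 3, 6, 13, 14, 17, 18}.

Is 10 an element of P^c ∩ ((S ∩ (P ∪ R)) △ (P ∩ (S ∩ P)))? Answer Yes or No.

10 ∉ P, so 10 ∈ P^c
10 ∉ P and 10 ∈ R, so 10 ∈ P ∪ R
10 ∉ S and 10 ∈ (P ∪ R), so 10 ∉ S ∩ (P ∪ R)
10 ∉ S and 10 ∉ P, so 10 ∉ S ∩ P
10 ∉ P and 10 ∉ (S ∩ P), so 10 ∉ P ∩ (S ∩ P)
10 ∉ (S ∩ (P ∪ R)) and 10 ∉ (P ∩ (S ∩ P)), so 10 ∉ (S ∩ (P ∪ R)) △ (P ∩ (S ∩ P))
10 ∈ P^c and 10 ∉ ((S ∩ (P ∪ R)) △ (P ∩ (S ∩ P))), so 10 ∉ P^c ∩ ((S ∩ (P ∪ R)) △ (P ∩ (S ∩ P)))

No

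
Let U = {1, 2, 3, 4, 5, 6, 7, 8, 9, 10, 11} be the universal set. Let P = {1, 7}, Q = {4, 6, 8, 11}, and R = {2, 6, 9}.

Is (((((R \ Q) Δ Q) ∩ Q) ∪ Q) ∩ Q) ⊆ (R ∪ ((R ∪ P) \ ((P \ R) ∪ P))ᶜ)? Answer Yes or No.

Yes

R \ Q = {2, 9}
(R \ Q) Δ Q = {2, 4, 6, 8, 9, 11}
((R \ Q) Δ Q) ∩ Q = {4, 6, 8, 11}
(((R \ Q) Δ Q) ∩ Q) ∪ Q = {4, 6, 8, 11}
((((R \ Q) Δ Q) ∩ Q) ∪ Q) ∩ Q = {4, 6, 8, 11}
R ∪ P = {1, 2, 6, 7, 9}
P \ R = {1, 7}
(P \ R) ∪ P = {1, 7}
(R ∪ P) \ ((P \ R) ∪ P) = {2, 6, 9}
((R ∪ P) \ ((P \ R) ∪ P))ᶜ = {1, 3, 4, 5, 7, 8, 10, 11}
R ∪ ((R ∪ P) \ ((P \ R) ∪ P))ᶜ = {1, 2, 3, 4, 5, 6, 7, 8, 9, 10, 11}
Every element of {4, 6, 8, 11} is in {1, 2, 3, 4, 5, 6, 7, 8, 9, 10, 11}, so ((((R \ Q) Δ Q) ∩ Q) ∪ Q) ∩ Q ⊆ R ∪ ((R ∪ P) \ ((P \ R) ∪ P))ᶜ.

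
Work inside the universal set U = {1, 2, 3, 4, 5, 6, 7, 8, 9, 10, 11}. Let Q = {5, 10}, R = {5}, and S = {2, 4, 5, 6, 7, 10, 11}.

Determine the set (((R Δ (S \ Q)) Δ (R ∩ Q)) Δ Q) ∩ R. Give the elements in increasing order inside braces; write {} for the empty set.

{5}

S \ Q = {2, 4, 6, 7, 11}
R Δ (S \ Q) = {2, 4, 5, 6, 7, 11}
R ∩ Q = {5}
(R Δ (S \ Q)) Δ (R ∩ Q) = {2, 4, 6, 7, 11}
((R Δ (S \ Q)) Δ (R ∩ Q)) Δ Q = {2, 4, 5, 6, 7, 10, 11}
(((R Δ (S \ Q)) Δ (R ∩ Q)) Δ Q) ∩ R = {5}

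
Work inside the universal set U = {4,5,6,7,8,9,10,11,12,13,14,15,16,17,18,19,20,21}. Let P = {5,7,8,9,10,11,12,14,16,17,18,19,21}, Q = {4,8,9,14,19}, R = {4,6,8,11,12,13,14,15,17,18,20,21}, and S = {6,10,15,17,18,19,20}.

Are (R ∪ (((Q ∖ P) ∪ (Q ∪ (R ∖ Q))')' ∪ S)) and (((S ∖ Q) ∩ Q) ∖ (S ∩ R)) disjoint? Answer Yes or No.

Q ∖ P = {4}
R ∖ Q = {6,11,12,13,15,17,18,20,21}
Q ∪ (R ∖ Q) = {4,6,8,9,11,12,13,14,15,17,18,19,20,21}
(Q ∪ (R ∖ Q))' = {5,7,10,16}
(Q ∖ P) ∪ (Q ∪ (R ∖ Q))' = {4,5,7,10,16}
((Q ∖ P) ∪ (Q ∪ (R ∖ Q))')' = {6,8,9,11,12,13,14,15,17,18,19,20,21}
((Q ∖ P) ∪ (Q ∪ (R ∖ Q))')' ∪ S = {6,8,9,10,11,12,13,14,15,17,18,19,20,21}
R ∪ (((Q ∖ P) ∪ (Q ∪ (R ∖ Q))')' ∪ S) = {4,6,8,9,10,11,12,13,14,15,17,18,19,20,21}
S ∖ Q = {6,10,15,17,18,20}
(S ∖ Q) ∩ Q = {}
S ∩ R = {6,15,17,18,20}
((S ∖ Q) ∩ Q) ∖ (S ∩ R) = {}
{4,6,8,9,10,11,12,13,14,15,17,18,19,20,21} and {} share no elements.

Yes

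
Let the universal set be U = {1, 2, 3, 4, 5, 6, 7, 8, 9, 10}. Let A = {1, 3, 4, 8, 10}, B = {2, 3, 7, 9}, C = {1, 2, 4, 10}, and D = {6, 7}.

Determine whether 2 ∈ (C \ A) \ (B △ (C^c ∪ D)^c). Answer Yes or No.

2 ∈ C and 2 ∉ A, so 2 ∈ C \ A
2 ∈ C, so 2 ∉ C^c
2 ∉ C^c and 2 ∉ D, so 2 ∉ C^c ∪ D
2 ∈ (C^c ∪ D)^c since 2 ∉ (C^c ∪ D)
2 ∈ B and 2 ∈ (C^c ∪ D)^c, so 2 ∉ B △ (C^c ∪ D)^c
2 ∈ (C \ A) and 2 ∉ (B △ (C^c ∪ D)^c), so 2 ∈ (C \ A) \ (B △ (C^c ∪ D)^c)

Yes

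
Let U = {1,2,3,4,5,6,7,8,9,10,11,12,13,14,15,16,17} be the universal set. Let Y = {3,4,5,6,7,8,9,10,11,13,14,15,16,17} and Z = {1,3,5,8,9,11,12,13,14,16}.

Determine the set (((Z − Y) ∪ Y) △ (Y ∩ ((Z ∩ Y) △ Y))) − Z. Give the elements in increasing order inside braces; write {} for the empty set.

{}

Z − Y = {1,12}
(Z − Y) ∪ Y = {1,3,4,5,6,7,8,9,10,11,12,13,14,15,16,17}
Z ∩ Y = {3,5,8,9,11,13,14,16}
(Z ∩ Y) △ Y = {4,6,7,10,15,17}
Y ∩ ((Z ∩ Y) △ Y) = {4,6,7,10,15,17}
((Z − Y) ∪ Y) △ (Y ∩ ((Z ∩ Y) △ Y)) = {1,3,5,8,9,11,12,13,14,16}
(((Z − Y) ∪ Y) △ (Y ∩ ((Z ∩ Y) △ Y))) − Z = {}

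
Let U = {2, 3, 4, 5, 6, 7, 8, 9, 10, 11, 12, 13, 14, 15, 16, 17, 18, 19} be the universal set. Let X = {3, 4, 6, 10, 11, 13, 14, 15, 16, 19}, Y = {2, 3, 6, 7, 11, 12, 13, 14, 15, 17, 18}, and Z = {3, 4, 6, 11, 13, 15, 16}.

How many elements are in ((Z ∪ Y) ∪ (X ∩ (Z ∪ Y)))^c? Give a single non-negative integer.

5

Z ∪ Y = {2, 3, 4, 6, 7, 11, 12, 13, 14, 15, 16, 17, 18}
X ∩ (Z ∪ Y) = {3, 4, 6, 11, 13, 14, 15, 16}
(Z ∪ Y) ∪ (X ∩ (Z ∪ Y)) = {2, 3, 4, 6, 7, 11, 12, 13, 14, 15, 16, 17, 18}
((Z ∪ Y) ∪ (X ∩ (Z ∪ Y)))^c = {5, 8, 9, 10, 19}
|((Z ∪ Y) ∪ (X ∩ (Z ∪ Y)))^c| = 5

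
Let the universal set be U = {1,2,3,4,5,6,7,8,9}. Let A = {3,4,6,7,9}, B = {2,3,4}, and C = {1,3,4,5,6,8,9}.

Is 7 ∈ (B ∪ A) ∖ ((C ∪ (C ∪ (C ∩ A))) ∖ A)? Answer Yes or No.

Yes

7 ∉ B and 7 ∈ A, so 7 ∈ B ∪ A
7 ∉ C and 7 ∈ A, so 7 ∉ C ∩ A
7 ∉ C and 7 ∉ (C ∩ A), so 7 ∉ C ∪ (C ∩ A)
7 ∉ C and 7 ∉ (C ∪ (C ∩ A)), so 7 ∉ C ∪ (C ∪ (C ∩ A))
7 ∉ (C ∪ (C ∪ (C ∩ A))) and 7 ∈ A, so 7 ∉ (C ∪ (C ∪ (C ∩ A))) ∖ A
7 ∈ (B ∪ A) and 7 ∉ ((C ∪ (C ∪ (C ∩ A))) ∖ A), so 7 ∈ (B ∪ A) ∖ ((C ∪ (C ∪ (C ∩ A))) ∖ A)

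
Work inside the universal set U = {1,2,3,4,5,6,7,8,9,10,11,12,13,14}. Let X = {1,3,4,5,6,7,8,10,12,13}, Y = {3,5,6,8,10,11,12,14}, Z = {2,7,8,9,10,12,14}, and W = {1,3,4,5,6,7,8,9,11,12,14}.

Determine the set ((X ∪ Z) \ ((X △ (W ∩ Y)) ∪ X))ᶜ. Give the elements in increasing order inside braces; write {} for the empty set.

X ∪ Z = {1,2,3,4,5,6,7,8,9,10,12,13,14}
W ∩ Y = {3,5,6,8,11,12,14}
X △ (W ∩ Y) = {1,4,7,10,11,13,14}
(X △ (W ∩ Y)) ∪ X = {1,3,4,5,6,7,8,10,11,12,13,14}
(X ∪ Z) \ ((X △ (W ∩ Y)) ∪ X) = {2,9}
((X ∪ Z) \ ((X △ (W ∩ Y)) ∪ X))ᶜ = {1,3,4,5,6,7,8,10,11,12,13,14}

{1,3,4,5,6,7,8,10,11,12,13,14}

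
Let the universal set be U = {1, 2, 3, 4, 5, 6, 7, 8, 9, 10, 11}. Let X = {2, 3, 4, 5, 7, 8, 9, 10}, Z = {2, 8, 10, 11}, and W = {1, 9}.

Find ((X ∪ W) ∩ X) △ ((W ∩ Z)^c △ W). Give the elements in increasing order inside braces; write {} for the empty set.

{6, 9, 11}

X ∪ W = {1, 2, 3, 4, 5, 7, 8, 9, 10}
(X ∪ W) ∩ X = {2, 3, 4, 5, 7, 8, 9, 10}
W ∩ Z = {}
(W ∩ Z)^c = {1, 2, 3, 4, 5, 6, 7, 8, 9, 10, 11}
(W ∩ Z)^c △ W = {2, 3, 4, 5, 6, 7, 8, 10, 11}
((X ∪ W) ∩ X) △ ((W ∩ Z)^c △ W) = {6, 9, 11}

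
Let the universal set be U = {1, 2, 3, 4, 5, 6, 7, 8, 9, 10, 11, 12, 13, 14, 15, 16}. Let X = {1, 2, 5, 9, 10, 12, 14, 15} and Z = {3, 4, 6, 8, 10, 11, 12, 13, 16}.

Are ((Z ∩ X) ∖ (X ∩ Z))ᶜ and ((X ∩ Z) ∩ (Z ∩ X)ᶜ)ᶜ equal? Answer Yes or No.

Z ∩ X = {10, 12}
X ∩ Z = {10, 12}
(Z ∩ X) ∖ (X ∩ Z) = {}
((Z ∩ X) ∖ (X ∩ Z))ᶜ = {1, 2, 3, 4, 5, 6, 7, 8, 9, 10, 11, 12, 13, 14, 15, 16}
(Z ∩ X)ᶜ = {1, 2, 3, 4, 5, 6, 7, 8, 9, 11, 13, 14, 15, 16}
(X ∩ Z) ∩ (Z ∩ X)ᶜ = {}
((X ∩ Z) ∩ (Z ∩ X)ᶜ)ᶜ = {1, 2, 3, 4, 5, 6, 7, 8, 9, 10, 11, 12, 13, 14, 15, 16}
Both equal {1, 2, 3, 4, 5, 6, 7, 8, 9, 10, 11, 12, 13, 14, 15, 16}, so ((Z ∩ X) ∖ (X ∩ Z))ᶜ = ((X ∩ Z) ∩ (Z ∩ X)ᶜ)ᶜ.

Yes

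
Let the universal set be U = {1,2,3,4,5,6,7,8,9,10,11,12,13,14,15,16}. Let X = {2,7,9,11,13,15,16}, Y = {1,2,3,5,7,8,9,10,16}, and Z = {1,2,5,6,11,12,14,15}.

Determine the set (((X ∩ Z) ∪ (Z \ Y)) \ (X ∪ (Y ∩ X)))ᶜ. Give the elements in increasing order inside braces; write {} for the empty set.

X ∩ Z = {2,11,15}
Z \ Y = {6,11,12,14,15}
(X ∩ Z) ∪ (Z \ Y) = {2,6,11,12,14,15}
Y ∩ X = {2,7,9,16}
X ∪ (Y ∩ X) = {2,7,9,11,13,15,16}
((X ∩ Z) ∪ (Z \ Y)) \ (X ∪ (Y ∩ X)) = {6,12,14}
(((X ∩ Z) ∪ (Z \ Y)) \ (X ∪ (Y ∩ X)))ᶜ = {1,2,3,4,5,7,8,9,10,11,13,15,16}

{1,2,3,4,5,7,8,9,10,11,13,15,16}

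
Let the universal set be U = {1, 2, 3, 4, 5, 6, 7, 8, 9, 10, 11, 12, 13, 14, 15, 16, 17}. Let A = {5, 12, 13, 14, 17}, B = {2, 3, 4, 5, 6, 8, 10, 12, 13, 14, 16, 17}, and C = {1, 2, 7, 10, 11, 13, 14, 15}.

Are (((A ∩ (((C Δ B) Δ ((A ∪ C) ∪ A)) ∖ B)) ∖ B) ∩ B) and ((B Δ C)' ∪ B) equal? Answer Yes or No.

C Δ B = {1, 3, 4, 5, 6, 7, 8, 11, 12, 15, 16, 17}
A ∪ C = {1, 2, 5, 7, 10, 11, 12, 13, 14, 15, 17}
(A ∪ C) ∪ A = {1, 2, 5, 7, 10, 11, 12, 13, 14, 15, 17}
(C Δ B) Δ ((A ∪ C) ∪ A) = {2, 3, 4, 6, 8, 10, 13, 14, 16}
((C Δ B) Δ ((A ∪ C) ∪ A)) ∖ B = {}
A ∩ (((C Δ B) Δ ((A ∪ C) ∪ A)) ∖ B) = {}
(A ∩ (((C Δ B) Δ ((A ∪ C) ∪ A)) ∖ B)) ∖ B = {}
((A ∩ (((C Δ B) Δ ((A ∪ C) ∪ A)) ∖ B)) ∖ B) ∩ B = {}
B Δ C = {1, 3, 4, 5, 6, 7, 8, 11, 12, 15, 16, 17}
(B Δ C)' = {2, 9, 10, 13, 14}
(B Δ C)' ∪ B = {2, 3, 4, 5, 6, 8, 9, 10, 12, 13, 14, 16, 17}
2 ∈ (B Δ C)' ∪ B but 2 ∉ ((A ∩ (((C Δ B) Δ ((A ∪ C) ∪ A)) ∖ B)) ∖ B) ∩ B, so they differ.

No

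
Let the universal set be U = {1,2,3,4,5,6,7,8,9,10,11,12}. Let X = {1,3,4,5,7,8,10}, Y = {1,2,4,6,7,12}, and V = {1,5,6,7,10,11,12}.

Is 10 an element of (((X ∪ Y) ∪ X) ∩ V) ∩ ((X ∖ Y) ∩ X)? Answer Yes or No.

10 ∈ X and 10 ∉ Y, so 10 ∈ X ∪ Y
10 ∈ (X ∪ Y) and 10 ∈ X, so 10 ∈ (X ∪ Y) ∪ X
10 ∈ ((X ∪ Y) ∪ X) and 10 ∈ V, so 10 ∈ ((X ∪ Y) ∪ X) ∩ V
10 ∈ X and 10 ∉ Y, so 10 ∈ X ∖ Y
10 ∈ (X ∖ Y) and 10 ∈ X, so 10 ∈ (X ∖ Y) ∩ X
10 ∈ (((X ∪ Y) ∪ X) ∩ V) and 10 ∈ ((X ∖ Y) ∩ X), so 10 ∈ (((X ∪ Y) ∪ X) ∩ V) ∩ ((X ∖ Y) ∩ X)

Yes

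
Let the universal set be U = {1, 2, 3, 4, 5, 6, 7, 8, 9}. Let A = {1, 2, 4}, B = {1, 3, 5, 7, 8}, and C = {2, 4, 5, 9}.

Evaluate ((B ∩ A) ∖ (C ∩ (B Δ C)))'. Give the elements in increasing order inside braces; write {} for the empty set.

{2, 3, 4, 5, 6, 7, 8, 9}

B ∩ A = {1}
B Δ C = {1, 2, 3, 4, 7, 8, 9}
C ∩ (B Δ C) = {2, 4, 9}
(B ∩ A) ∖ (C ∩ (B Δ C)) = {1}
((B ∩ A) ∖ (C ∩ (B Δ C)))' = {2, 3, 4, 5, 6, 7, 8, 9}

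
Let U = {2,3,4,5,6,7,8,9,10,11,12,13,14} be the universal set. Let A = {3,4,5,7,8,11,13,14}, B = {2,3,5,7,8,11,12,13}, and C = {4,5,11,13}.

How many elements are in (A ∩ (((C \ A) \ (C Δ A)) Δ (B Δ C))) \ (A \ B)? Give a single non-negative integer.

3

C \ A = {}
C Δ A = {3,7,8,14}
(C \ A) \ (C Δ A) = {}
B Δ C = {2,3,4,7,8,12}
((C \ A) \ (C Δ A)) Δ (B Δ C) = {2,3,4,7,8,12}
A ∩ (((C \ A) \ (C Δ A)) Δ (B Δ C)) = {3,4,7,8}
A \ B = {4,14}
(A ∩ (((C \ A) \ (C Δ A)) Δ (B Δ C))) \ (A \ B) = {3,7,8}
|(A ∩ (((C \ A) \ (C Δ A)) Δ (B Δ C))) \ (A \ B)| = 3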